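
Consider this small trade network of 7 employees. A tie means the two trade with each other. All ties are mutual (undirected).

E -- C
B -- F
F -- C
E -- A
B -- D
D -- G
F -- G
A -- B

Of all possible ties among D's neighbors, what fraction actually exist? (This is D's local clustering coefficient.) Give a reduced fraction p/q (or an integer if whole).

D's neighbors: B and G (k = 2).
Possible neighbor pairs: C(2,2) = 1. Edges among them: none → e = 0.
Clustering(D) = 0/1.

0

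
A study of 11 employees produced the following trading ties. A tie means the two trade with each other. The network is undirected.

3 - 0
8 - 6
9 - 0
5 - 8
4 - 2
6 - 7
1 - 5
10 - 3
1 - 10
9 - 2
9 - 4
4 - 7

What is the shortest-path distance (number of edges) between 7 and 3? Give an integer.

4

One shortest route is 7 – 4 – 9 – 0 – 3, which uses 4 edges, and at distance 3 from 7 we only reach {0, 5}, which does not include 3. So d(7,3) = 4.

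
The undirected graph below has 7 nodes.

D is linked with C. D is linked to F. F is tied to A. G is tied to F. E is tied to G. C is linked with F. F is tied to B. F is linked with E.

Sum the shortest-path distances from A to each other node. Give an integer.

Distances from A: B:2, C:2, D:2, E:2, F:1, G:2.
Sum = 2 + 2 + 2 + 2 + 1 + 2 = 11.

11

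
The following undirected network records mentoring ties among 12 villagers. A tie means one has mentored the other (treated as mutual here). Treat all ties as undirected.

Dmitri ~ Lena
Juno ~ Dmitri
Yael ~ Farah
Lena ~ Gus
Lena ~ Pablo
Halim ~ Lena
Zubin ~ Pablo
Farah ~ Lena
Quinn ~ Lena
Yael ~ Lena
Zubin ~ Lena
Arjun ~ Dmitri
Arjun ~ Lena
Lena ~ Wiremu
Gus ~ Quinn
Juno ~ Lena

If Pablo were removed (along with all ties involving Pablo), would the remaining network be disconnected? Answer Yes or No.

No

Even without Pablo, every remaining node can still reach every other (the residual graph is connected), so Pablo is not a cut vertex.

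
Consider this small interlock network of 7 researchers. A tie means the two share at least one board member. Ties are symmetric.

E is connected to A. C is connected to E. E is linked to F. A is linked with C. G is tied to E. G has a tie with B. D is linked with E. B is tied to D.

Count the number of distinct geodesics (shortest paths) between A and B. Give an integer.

2

The shortest distance is 3. The length-3 paths are: A–E–G–B; A–E–D–B.
That gives 2 distinct shortest paths.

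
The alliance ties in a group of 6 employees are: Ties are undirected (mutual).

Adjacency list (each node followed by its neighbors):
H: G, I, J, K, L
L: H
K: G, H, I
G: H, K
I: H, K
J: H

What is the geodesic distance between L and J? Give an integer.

2

One shortest route is L – H – J, which uses 2 edges, and L and J are not directly tied, so nothing shorter exists. So d(L,J) = 2.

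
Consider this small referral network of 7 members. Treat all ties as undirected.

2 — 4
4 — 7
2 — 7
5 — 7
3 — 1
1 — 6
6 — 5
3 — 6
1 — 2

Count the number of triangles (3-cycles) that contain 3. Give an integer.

3's neighbors: 1 and 6.
Neighbor pairs that are themselves tied: 3–1–6. Each forms one triangle with 3, for 1 in total.

1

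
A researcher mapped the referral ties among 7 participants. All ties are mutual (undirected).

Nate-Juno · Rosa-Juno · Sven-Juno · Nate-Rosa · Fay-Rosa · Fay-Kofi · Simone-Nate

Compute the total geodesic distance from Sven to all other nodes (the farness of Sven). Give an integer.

15

Distances from Sven: Fay:3, Juno:1, Kofi:4, Nate:2, Rosa:2, Simone:3.
Sum = 3 + 1 + 4 + 2 + 2 + 3 = 15.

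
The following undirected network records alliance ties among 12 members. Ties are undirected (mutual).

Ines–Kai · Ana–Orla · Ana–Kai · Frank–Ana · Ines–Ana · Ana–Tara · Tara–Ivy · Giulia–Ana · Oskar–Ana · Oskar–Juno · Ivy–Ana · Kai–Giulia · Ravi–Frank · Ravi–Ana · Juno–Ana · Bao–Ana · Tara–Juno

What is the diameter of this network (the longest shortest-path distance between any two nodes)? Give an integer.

2

Eccentricity of each node (its greatest distance to any other): Ana:1, Bao:2, Frank:2, Giulia:2, Ines:2, Ivy:2, Juno:2, Kai:2, Orla:2, Oskar:2, Ravi:2, Tara:2.
The maximum eccentricity is 2, realized for instance by the pair Oskar–Ivy via Oskar – Ana – Ivy. So the diameter is 2.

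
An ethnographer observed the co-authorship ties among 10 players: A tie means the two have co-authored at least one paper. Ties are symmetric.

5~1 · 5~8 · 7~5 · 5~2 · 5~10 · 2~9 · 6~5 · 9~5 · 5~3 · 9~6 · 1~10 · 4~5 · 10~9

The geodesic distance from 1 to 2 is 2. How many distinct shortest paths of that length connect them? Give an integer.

1

The shortest distance is 2, and the only length-2 path is 1–5–2. So there is exactly 1 shortest path.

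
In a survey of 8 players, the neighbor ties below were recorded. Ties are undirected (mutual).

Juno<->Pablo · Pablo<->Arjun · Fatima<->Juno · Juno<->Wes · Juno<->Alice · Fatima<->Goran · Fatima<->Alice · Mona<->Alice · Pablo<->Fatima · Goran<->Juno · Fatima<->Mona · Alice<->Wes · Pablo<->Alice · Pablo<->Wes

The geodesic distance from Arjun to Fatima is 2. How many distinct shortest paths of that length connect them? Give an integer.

The shortest distance is 2, and the only length-2 path is Arjun–Pablo–Fatima. So there is exactly 1 shortest path.

1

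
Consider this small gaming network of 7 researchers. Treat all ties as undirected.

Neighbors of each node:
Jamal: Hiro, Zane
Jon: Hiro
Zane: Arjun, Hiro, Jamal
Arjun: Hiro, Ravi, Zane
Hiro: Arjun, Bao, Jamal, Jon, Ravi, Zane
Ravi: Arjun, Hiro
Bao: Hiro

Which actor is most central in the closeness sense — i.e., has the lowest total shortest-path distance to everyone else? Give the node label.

Farness (sum of distances to all others) for each node — Arjun:9, Bao:11, Hiro:6, Jamal:10, Jon:11, Ravi:10, Zane:9.
The smallest farness is 6, for Hiro, so Hiro has the highest closeness.

Hiro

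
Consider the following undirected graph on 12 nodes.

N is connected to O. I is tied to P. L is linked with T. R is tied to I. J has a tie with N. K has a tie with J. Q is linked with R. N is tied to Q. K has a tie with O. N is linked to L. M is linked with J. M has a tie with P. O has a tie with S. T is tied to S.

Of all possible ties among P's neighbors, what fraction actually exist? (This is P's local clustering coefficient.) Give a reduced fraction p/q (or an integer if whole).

0

P's neighbors: I and M (k = 2).
Possible neighbor pairs: C(2,2) = 1. Edges among them: none → e = 0.
Clustering(P) = 0/1.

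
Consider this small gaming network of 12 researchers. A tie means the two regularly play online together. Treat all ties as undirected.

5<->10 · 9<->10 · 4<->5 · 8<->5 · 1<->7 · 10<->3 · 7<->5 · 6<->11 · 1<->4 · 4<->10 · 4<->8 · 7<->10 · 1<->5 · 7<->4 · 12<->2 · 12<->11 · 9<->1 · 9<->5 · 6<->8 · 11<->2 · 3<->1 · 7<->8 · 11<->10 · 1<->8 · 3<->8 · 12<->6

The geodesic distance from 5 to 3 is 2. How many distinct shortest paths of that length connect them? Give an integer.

3

The shortest distance is 2. The length-2 paths are: 5–8–3; 5–10–3; 5–1–3.
That gives 3 distinct shortest paths.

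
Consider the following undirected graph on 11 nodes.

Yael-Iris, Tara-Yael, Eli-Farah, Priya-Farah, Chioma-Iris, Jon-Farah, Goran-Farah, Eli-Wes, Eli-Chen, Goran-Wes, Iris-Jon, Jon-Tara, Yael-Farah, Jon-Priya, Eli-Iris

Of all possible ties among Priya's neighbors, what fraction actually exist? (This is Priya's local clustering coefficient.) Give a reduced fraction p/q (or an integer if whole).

Priya's neighbors: Farah and Jon (k = 2).
Possible neighbor pairs: C(2,2) = 1. Edges among them: Farah–Jon → e = 1.
Clustering(Priya) = 1/1.

1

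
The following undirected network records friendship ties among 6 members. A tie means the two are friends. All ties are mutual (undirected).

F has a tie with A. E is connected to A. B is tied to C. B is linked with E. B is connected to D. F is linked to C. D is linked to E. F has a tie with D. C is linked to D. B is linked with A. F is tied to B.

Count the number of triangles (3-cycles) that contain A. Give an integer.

A's neighbors: B, E, and F.
Neighbor pairs that are themselves tied: A–B–E; A–B–F. Each forms one triangle with A, for 2 in total.

2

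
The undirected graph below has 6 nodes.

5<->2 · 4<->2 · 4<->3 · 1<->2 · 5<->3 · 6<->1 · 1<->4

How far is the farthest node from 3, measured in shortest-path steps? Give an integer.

3

Distances from 3: 1:2, 2:2, 4:1, 5:1, 6:3.
The largest is 3 (to 6), so the eccentricity of 3 is 3.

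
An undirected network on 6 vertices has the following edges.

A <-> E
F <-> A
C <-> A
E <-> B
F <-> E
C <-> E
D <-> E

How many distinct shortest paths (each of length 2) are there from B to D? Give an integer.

1

The shortest distance is 2, and the only length-2 path is B–E–D. So there is exactly 1 shortest path.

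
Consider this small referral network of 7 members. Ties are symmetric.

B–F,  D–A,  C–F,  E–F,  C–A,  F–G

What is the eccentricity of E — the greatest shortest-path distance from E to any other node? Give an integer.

Distances from E: A:3, B:2, C:2, D:4, F:1, G:2.
The largest is 4 (to D), so the eccentricity of E is 4.

4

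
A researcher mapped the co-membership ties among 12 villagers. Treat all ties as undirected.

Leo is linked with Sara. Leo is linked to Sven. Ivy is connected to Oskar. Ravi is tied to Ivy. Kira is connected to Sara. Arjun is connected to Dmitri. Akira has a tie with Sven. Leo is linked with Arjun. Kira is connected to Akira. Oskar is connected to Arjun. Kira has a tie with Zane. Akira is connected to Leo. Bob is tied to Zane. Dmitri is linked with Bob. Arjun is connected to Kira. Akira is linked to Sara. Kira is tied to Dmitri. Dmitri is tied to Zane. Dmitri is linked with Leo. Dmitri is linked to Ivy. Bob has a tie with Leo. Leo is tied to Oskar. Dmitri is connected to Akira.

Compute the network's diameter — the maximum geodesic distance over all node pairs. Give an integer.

4

Eccentricity of each node (its greatest distance to any other): Akira:3, Arjun:3, Bob:3, Dmitri:2, Ivy:3, Kira:3, Leo:3, Oskar:3, Ravi:4, Sara:4, Sven:4, Zane:3.
The maximum eccentricity is 4, realized for instance by the pair Sven–Ravi via Sven – Akira – Dmitri – Ivy – Ravi. So the diameter is 4.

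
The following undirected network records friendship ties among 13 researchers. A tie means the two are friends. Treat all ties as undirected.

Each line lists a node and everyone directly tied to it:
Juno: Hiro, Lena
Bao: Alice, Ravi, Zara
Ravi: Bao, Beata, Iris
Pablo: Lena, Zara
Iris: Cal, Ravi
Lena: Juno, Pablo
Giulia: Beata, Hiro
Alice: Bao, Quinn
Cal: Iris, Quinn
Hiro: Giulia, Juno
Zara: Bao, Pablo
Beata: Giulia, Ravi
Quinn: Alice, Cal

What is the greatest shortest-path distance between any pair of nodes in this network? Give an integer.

6

Eccentricity of each node (its greatest distance to any other): Alice:5, Bao:4, Beata:4, Cal:6, Giulia:5, Hiro:6, Iris:5, Juno:6, Lena:6, Pablo:5, Quinn:6, Ravi:4, Zara:4.
The maximum eccentricity is 6, realized for instance by the pair Cal–Lena via Cal – Iris – Ravi – Bao – Zara – Pablo – Lena. So the diameter is 6.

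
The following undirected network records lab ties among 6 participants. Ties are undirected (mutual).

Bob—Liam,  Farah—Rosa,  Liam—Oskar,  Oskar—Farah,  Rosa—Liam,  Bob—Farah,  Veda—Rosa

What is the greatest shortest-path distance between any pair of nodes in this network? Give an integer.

3

Eccentricity of each node (its greatest distance to any other): Bob:3, Farah:2, Liam:2, Oskar:3, Rosa:2, Veda:3.
The maximum eccentricity is 3, realized for instance by the pair Oskar–Veda via Oskar – Liam – Rosa – Veda. So the diameter is 3.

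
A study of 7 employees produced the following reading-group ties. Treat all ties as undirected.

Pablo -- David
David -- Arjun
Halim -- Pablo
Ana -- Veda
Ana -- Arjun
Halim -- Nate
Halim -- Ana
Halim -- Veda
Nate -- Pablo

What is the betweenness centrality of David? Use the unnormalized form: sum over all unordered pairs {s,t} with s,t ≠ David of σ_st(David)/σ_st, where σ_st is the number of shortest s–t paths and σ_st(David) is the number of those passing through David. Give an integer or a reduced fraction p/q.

Pairs whose geodesics pass through David — Pablo–Arjun: 1; Nate–Arjun: 1/2.
All other pairs contribute 0.
Summing the contributions gives betweenness(David) = 3/2.

3/2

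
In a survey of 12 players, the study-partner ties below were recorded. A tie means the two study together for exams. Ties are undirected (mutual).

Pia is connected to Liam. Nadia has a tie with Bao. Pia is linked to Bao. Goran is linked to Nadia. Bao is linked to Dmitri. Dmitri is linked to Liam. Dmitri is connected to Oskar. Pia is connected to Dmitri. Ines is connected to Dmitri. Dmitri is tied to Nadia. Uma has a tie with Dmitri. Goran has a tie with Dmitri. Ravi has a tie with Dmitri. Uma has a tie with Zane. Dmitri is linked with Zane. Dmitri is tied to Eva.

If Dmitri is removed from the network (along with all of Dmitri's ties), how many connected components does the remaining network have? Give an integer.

6

Without Dmitri, the remaining ties split the others into: {Bao, Goran, Liam, Nadia, Pia}; {Ravi}; {Uma, Zane}; {Oskar}; {Eva}; {Ines}.
That's 6 separate components.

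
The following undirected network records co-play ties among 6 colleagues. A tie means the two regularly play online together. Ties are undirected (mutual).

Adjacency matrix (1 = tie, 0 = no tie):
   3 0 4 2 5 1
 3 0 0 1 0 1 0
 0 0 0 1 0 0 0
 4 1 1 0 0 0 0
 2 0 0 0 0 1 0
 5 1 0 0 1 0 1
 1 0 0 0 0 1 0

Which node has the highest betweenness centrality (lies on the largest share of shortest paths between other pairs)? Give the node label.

5

Unnormalized betweenness of each node: 0:0, 1:0, 2:0, 3:6, 4:4, 5:7.
5 has the largest value, 7, making it the main broker — the node through which the most shortest paths run.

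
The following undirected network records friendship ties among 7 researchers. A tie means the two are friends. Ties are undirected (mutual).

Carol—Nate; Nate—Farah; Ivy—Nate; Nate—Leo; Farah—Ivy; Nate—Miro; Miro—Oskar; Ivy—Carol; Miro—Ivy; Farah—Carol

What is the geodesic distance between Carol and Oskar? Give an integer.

One shortest route is Carol – Nate – Miro – Oskar, which uses 3 edges, and at distance 2 from Carol we only reach {Leo, Miro}, which does not include Oskar. So d(Carol,Oskar) = 3.

3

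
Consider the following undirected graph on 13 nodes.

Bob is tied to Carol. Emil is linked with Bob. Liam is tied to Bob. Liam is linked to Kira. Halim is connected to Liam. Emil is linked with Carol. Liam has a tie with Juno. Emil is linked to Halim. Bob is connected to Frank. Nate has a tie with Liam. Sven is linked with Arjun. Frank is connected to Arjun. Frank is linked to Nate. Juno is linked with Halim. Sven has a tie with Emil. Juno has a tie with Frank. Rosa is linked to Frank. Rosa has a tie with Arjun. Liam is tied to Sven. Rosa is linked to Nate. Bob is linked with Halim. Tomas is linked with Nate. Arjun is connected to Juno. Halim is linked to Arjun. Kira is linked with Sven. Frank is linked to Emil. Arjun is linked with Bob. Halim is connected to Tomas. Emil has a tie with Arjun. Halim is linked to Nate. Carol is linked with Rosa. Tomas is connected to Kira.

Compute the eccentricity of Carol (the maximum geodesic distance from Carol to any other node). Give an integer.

Distances from Carol: Arjun:2, Bob:1, Emil:1, Frank:2, Halim:2, Juno:3, Kira:3, Liam:2, Nate:2, Rosa:1, Sven:2, Tomas:3.
The largest is 3 (to Tomas, Juno, and Kira), so the eccentricity of Carol is 3.

3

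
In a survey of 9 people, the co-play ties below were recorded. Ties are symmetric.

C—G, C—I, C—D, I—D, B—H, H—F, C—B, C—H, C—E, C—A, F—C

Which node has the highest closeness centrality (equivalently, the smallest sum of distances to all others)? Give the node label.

C

Farness (sum of distances to all others) for each node — A:15, B:14, C:8, D:14, E:15, F:14, G:15, H:13, I:14.
The smallest farness is 8, for C, so C has the highest closeness.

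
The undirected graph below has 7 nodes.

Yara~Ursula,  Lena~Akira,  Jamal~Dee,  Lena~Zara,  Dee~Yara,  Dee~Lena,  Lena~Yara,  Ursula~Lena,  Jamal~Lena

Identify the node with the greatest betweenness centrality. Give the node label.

Unnormalized betweenness of each node: Akira:0, Dee:1/2, Jamal:0, Lena:11, Ursula:0, Yara:1/2, Zara:0.
Lena has the largest value, 11, making it the main broker — the node through which the most shortest paths run.

Lena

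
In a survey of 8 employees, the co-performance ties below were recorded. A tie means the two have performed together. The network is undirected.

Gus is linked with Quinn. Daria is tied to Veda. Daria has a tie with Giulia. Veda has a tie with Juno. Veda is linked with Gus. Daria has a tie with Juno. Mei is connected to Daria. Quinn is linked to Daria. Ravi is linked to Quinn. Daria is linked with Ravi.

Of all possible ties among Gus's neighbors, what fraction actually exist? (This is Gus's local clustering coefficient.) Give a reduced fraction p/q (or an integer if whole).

0

Gus's neighbors: Quinn and Veda (k = 2).
Possible neighbor pairs: C(2,2) = 1. Edges among them: none → e = 0.
Clustering(Gus) = 0/1.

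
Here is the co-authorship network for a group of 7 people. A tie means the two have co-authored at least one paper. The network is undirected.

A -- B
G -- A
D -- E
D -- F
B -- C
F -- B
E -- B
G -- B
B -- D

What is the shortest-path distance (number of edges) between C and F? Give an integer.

One shortest route is C – B – F, which uses 2 edges, and C and F are not directly tied, so nothing shorter exists. So d(C,F) = 2.

2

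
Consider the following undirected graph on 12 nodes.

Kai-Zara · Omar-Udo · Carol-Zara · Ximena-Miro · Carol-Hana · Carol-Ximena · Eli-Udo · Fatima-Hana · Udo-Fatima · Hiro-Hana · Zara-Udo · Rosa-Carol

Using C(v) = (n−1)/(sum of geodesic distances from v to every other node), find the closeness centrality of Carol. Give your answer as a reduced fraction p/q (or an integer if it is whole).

11/20

Distances from Carol: Eli:3, Fatima:2, Hana:1, Hiro:2, Kai:2, Miro:2, Omar:3, Rosa:1, Udo:2, Ximena:1, Zara:1. Sum = 20.
n = 12, so closeness = 11/20.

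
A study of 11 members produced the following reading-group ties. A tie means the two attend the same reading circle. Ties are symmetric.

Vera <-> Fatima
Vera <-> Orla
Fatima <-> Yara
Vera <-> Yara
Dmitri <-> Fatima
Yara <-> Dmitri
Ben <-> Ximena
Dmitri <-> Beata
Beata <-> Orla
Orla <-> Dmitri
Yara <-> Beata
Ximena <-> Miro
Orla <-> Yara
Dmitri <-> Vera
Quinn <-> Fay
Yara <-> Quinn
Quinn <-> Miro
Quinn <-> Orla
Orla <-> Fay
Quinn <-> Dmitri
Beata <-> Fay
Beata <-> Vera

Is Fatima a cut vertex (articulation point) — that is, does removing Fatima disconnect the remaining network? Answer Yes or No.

Even without Fatima, every remaining node can still reach every other (the residual graph is connected), so Fatima is not a cut vertex.

No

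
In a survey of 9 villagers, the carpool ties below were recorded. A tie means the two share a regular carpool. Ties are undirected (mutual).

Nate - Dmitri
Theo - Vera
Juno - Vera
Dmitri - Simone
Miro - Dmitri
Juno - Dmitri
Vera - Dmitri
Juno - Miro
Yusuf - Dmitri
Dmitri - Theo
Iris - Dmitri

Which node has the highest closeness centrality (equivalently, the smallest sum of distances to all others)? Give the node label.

Dmitri

Farness (sum of distances to all others) for each node — Dmitri:8, Iris:15, Juno:13, Miro:14, Nate:15, Simone:15, Theo:14, Vera:13, Yusuf:15.
The smallest farness is 8, for Dmitri, so Dmitri has the highest closeness.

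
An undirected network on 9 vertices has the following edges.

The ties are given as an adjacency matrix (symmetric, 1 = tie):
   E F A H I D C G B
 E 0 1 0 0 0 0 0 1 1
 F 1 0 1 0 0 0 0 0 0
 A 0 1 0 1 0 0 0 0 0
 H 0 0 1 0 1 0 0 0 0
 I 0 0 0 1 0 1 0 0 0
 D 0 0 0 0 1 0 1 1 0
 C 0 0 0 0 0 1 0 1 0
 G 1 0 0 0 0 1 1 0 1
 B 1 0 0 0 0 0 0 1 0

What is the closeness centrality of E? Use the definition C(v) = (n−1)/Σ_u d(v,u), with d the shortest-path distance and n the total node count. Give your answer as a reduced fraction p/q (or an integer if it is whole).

8/15

Distances from E: A:2, B:1, C:2, D:2, F:1, G:1, H:3, I:3. Sum = 15.
n = 9, so closeness = 8/15.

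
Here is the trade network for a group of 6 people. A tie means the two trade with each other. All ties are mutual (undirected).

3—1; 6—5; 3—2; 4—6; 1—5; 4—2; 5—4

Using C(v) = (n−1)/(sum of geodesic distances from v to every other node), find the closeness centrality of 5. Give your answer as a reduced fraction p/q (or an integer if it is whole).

Distances from 5: 1:1, 2:2, 3:2, 4:1, 6:1. Sum = 7.
n = 6, so closeness = 5/7.

5/7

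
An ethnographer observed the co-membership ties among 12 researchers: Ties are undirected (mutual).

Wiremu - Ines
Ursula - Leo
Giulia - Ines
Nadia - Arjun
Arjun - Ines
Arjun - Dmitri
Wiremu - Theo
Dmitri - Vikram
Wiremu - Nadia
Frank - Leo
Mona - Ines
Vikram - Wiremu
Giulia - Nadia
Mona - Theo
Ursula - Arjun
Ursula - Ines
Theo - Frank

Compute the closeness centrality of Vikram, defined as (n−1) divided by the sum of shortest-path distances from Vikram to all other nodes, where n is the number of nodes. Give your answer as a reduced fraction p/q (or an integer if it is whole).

Distances from Vikram: Arjun:2, Dmitri:1, Frank:3, Giulia:3, Ines:2, Leo:4, Mona:3, Nadia:2, Theo:2, Ursula:3, Wiremu:1. Sum = 26.
n = 12, so closeness = 11/26.

11/26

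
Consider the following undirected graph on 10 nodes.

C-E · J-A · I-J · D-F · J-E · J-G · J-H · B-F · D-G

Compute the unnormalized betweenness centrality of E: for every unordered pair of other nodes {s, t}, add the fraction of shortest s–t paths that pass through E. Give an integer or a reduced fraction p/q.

8

Pairs whose geodesics pass through E — G–C: 1; I–C: 1; F–C: 1; B–C: 1; A–C: 1; C–D: 1; C–H: 1; C–J: 1.
All other pairs contribute 0.
Summing the contributions gives betweenness(E) = 8.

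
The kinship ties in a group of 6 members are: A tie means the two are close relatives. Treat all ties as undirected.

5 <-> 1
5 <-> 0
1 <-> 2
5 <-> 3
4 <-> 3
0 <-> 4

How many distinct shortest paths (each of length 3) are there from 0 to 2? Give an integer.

1

The shortest distance is 3, and the only length-3 path is 0–5–1–2. So there is exactly 1 shortest path.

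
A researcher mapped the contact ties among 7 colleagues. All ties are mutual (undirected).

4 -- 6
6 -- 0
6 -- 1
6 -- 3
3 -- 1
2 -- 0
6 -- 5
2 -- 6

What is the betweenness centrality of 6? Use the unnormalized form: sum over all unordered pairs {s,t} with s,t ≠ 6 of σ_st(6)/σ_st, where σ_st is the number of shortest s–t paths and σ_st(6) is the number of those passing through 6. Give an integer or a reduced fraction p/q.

Pairs whose geodesics pass through 6 — 2–1: 1; 2–4: 1; 2–5: 1; 2–3: 1; 0–1: 1; 0–4: 1; 0–5: 1; 0–3: 1; 1–4: 1; 1–5: 1; 4–5: 1; 4–3: 1; 5–3: 1.
All other pairs contribute 0.
Summing the contributions gives betweenness(6) = 13.

13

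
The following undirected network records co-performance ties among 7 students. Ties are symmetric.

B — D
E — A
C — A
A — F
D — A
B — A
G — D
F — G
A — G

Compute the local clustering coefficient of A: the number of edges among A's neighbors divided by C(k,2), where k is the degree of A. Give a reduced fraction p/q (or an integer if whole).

A's neighbors: B, C, D, E, F, and G (k = 6).
Possible neighbor pairs: C(6,2) = 15. Edges among them: B–D, D–G, F–G → e = 3.
Clustering(A) = 3/15 = 1/5.

1/5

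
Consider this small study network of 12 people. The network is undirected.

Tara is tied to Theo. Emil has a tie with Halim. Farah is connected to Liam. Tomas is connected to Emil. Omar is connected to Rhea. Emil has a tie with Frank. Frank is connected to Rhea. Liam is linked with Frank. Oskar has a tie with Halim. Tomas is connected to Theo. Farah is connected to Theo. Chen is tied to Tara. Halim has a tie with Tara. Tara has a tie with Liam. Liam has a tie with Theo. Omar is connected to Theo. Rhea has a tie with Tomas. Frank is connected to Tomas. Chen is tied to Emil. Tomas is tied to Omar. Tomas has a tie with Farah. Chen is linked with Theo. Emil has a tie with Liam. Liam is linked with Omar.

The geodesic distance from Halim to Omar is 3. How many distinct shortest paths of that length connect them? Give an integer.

4

The shortest distance is 3. The length-3 paths are: Halim–Tara–Theo–Omar; Halim–Tara–Liam–Omar; Halim–Emil–Liam–Omar; Halim–Emil–Tomas–Omar.
That gives 4 distinct shortest paths.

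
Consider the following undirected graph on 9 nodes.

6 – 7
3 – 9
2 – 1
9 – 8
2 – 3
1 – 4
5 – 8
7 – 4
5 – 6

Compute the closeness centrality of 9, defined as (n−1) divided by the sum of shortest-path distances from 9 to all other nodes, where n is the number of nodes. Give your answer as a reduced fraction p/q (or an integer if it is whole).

Distances from 9: 1:3, 2:2, 3:1, 4:4, 5:2, 6:3, 7:4, 8:1. Sum = 20.
n = 9, so closeness = 8/20 = 2/5.

2/5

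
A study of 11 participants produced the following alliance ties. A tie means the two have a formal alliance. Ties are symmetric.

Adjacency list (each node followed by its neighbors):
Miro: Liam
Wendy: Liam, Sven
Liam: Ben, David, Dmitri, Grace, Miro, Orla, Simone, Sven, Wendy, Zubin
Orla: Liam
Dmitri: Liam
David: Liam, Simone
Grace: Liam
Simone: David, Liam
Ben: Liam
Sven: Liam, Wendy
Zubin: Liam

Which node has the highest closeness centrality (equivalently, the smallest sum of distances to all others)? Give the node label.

Liam

Farness (sum of distances to all others) for each node — Ben:19, David:18, Dmitri:19, Grace:19, Liam:10, Miro:19, Orla:19, Simone:18, Sven:18, Wendy:18, Zubin:19.
The smallest farness is 10, for Liam, so Liam has the highest closeness.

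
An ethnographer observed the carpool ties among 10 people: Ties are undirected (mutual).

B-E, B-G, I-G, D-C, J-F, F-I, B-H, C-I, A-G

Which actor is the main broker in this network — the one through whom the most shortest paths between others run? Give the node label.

I

Unnormalized betweenness of each node: A:0, B:15, C:8, D:0, E:0, F:8, G:23, H:0, I:24, J:0.
I has the largest value, 24, making it the main broker — the node through which the most shortest paths run.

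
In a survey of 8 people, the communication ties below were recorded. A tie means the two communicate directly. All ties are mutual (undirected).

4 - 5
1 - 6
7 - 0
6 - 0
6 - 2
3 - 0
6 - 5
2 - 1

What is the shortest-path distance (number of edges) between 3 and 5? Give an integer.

One shortest route is 3 – 0 – 6 – 5, which uses 3 edges, and at distance 2 from 3 we only reach {6, 7}, which does not include 5. So d(3,5) = 3.

3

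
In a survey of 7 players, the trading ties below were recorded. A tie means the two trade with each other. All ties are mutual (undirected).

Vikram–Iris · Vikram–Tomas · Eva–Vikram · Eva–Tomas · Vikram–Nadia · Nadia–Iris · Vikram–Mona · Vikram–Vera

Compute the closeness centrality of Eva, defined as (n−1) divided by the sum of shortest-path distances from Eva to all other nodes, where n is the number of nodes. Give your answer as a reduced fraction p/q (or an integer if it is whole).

3/5

Distances from Eva: Iris:2, Mona:2, Nadia:2, Tomas:1, Vera:2, Vikram:1. Sum = 10.
n = 7, so closeness = 6/10 = 3/5.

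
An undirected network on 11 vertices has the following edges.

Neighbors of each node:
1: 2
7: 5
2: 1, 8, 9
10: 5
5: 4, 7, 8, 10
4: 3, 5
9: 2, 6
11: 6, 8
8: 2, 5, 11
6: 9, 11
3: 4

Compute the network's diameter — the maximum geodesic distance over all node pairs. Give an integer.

Eccentricity of each node (its greatest distance to any other): 1:5, 2:4, 3:5, 4:4, 5:3, 6:5, 7:4, 8:3, 9:5, 10:4, 11:4.
The maximum eccentricity is 5, realized for instance by the pair 3–6 via 3 – 4 – 5 – 8 – 11 – 6. So the diameter is 5.

5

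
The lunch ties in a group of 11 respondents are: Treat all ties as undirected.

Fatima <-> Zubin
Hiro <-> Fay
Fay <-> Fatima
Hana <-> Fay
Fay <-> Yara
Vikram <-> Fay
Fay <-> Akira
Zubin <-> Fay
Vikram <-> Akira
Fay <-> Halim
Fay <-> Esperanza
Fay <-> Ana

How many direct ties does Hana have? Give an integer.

Hana is directly tied to Fay. That is 1 neighbor, so the degree of Hana is 1.

1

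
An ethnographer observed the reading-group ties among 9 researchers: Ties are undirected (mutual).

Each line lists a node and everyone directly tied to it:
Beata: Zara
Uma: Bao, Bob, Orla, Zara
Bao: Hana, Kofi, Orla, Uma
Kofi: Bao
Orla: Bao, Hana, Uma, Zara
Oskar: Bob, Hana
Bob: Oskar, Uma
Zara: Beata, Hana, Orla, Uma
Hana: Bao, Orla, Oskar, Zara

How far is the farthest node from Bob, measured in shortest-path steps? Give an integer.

3

Distances from Bob: Bao:2, Beata:3, Hana:2, Kofi:3, Orla:2, Oskar:1, Uma:1, Zara:2.
The largest is 3 (to Beata and Kofi), so the eccentricity of Bob is 3.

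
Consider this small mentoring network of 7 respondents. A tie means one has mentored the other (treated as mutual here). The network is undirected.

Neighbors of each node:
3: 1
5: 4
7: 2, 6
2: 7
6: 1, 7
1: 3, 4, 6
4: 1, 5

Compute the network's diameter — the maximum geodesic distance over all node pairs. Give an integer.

Eccentricity of each node (its greatest distance to any other): 1:3, 2:5, 3:4, 4:4, 5:5, 6:3, 7:4.
The maximum eccentricity is 5, realized for instance by the pair 2–5 via 2 – 7 – 6 – 1 – 4 – 5. So the diameter is 5.

5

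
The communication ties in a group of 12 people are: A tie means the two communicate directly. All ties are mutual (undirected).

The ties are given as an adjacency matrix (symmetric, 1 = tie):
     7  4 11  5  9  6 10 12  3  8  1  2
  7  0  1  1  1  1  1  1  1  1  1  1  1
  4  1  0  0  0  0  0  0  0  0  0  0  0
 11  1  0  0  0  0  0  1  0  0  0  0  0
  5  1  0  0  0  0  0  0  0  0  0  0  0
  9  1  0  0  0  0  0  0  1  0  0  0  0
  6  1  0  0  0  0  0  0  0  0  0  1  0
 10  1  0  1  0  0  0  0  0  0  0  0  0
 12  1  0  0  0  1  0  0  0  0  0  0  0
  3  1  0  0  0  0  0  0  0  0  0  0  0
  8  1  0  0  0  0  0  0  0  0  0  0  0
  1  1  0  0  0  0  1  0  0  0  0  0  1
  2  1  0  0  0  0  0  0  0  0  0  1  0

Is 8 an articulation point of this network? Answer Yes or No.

No

Even without 8, every remaining node can still reach every other (the residual graph is connected), so 8 is not a cut vertex.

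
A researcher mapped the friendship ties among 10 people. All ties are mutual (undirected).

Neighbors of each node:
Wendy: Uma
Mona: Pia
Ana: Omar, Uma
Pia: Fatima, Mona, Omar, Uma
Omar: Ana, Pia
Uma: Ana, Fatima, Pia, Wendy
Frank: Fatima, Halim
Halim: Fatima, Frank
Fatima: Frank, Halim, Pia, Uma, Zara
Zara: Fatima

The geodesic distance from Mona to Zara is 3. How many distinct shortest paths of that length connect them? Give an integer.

The shortest distance is 3, and the only length-3 path is Mona–Pia–Fatima–Zara. So there is exactly 1 shortest path.

1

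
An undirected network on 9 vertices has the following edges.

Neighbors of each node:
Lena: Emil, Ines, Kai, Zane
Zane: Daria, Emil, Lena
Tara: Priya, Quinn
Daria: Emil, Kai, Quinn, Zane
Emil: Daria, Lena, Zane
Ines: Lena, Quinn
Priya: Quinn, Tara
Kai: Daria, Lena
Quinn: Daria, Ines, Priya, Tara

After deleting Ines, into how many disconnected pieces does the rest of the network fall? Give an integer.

1

Ines's neighbors (Lena and Quinn) remain reachable from one another through other ties, so the rest of the network stays in one piece.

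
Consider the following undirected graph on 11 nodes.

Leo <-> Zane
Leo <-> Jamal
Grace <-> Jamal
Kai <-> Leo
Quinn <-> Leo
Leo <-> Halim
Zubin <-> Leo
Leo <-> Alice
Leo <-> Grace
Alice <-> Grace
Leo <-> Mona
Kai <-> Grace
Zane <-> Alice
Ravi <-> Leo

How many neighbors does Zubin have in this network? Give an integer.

Zubin is directly tied to Leo. That is 1 neighbor, so the degree of Zubin is 1.

1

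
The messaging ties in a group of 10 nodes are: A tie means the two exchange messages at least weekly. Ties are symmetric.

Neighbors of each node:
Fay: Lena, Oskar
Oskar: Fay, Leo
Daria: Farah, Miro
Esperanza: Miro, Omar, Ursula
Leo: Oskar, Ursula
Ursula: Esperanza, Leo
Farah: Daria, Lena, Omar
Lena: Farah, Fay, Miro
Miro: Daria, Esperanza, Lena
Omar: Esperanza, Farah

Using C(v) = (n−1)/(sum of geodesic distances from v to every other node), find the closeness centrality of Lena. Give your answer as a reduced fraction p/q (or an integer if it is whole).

9/17

Distances from Lena: Daria:2, Esperanza:2, Farah:1, Fay:1, Leo:3, Miro:1, Omar:2, Oskar:2, Ursula:3. Sum = 17.
n = 10, so closeness = 9/17.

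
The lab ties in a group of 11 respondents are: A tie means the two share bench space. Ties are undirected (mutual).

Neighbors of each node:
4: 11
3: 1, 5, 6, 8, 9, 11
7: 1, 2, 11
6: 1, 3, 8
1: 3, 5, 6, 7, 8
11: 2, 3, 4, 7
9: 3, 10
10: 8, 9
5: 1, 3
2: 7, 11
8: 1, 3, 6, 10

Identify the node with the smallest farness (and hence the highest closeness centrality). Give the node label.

3

Farness (sum of distances to all others) for each node — 1:16, 2:24, 3:14, 4:26, 5:21, 6:19, 7:19, 8:18, 9:21, 10:25, 11:17.
The smallest farness is 14, for 3, so 3 has the highest closeness.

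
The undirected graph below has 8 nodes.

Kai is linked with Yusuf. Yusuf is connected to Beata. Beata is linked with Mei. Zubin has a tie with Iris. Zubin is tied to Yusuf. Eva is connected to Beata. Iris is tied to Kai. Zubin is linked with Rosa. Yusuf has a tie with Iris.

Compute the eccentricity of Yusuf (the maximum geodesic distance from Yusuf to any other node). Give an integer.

2

Distances from Yusuf: Beata:1, Eva:2, Iris:1, Kai:1, Mei:2, Rosa:2, Zubin:1.
The largest is 2 (to Mei, Eva, and Rosa), so the eccentricity of Yusuf is 2.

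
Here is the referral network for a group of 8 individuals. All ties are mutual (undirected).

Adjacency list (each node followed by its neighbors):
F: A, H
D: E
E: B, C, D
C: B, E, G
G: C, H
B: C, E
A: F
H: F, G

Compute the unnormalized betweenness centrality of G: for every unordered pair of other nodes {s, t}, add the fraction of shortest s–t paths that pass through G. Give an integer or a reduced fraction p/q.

Pairs whose geodesics pass through G — C–F: 1; C–A: 1; C–H: 1; F–E: 1; F–D: 1; F–B: 1; A–E: 1; A–D: 1; A–B: 1; H–E: 1; H–D: 1; H–B: 1.
All other pairs contribute 0.
Summing the contributions gives betweenness(G) = 12.

12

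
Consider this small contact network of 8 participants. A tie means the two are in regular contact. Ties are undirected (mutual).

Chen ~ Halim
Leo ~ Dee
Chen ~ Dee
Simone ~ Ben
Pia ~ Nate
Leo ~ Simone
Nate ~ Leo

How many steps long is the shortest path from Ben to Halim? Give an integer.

5

One shortest route is Ben – Simone – Leo – Dee – Chen – Halim, which uses 5 edges, and at distance 4 from Ben we only reach {Chen, Pia}, which does not include Halim. So d(Ben,Halim) = 5.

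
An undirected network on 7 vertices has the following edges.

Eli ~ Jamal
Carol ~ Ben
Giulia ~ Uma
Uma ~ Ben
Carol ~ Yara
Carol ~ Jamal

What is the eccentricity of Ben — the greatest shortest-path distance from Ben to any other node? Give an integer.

Distances from Ben: Carol:1, Eli:3, Giulia:2, Jamal:2, Uma:1, Yara:2.
The largest is 3 (to Eli), so the eccentricity of Ben is 3.

3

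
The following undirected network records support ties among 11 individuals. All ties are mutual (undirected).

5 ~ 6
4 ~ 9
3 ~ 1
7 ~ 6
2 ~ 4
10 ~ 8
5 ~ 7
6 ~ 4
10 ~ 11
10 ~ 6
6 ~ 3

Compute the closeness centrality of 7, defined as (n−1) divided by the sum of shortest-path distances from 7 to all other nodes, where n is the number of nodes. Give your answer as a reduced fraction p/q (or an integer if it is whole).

10/23

Distances from 7: 1:3, 2:3, 3:2, 4:2, 5:1, 6:1, 8:3, 9:3, 10:2, 11:3. Sum = 23.
n = 11, so closeness = 10/23.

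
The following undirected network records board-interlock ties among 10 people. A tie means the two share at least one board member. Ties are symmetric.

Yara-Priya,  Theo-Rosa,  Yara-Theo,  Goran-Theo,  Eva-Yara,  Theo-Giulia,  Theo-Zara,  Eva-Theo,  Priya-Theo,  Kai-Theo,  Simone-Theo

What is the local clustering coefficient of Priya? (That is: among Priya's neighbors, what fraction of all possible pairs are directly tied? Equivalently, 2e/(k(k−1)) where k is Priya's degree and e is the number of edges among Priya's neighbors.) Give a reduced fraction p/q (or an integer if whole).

1

Priya's neighbors: Theo and Yara (k = 2).
Possible neighbor pairs: C(2,2) = 1. Edges among them: Theo–Yara → e = 1.
Clustering(Priya) = 1/1.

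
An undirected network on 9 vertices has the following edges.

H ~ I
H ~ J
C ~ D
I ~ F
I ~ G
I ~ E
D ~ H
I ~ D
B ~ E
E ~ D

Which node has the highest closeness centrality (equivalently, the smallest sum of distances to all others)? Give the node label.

I

Farness (sum of distances to all others) for each node — B:21, C:19, D:12, E:14, F:18, G:18, H:14, I:11, J:21.
The smallest farness is 11, for I, so I has the highest closeness.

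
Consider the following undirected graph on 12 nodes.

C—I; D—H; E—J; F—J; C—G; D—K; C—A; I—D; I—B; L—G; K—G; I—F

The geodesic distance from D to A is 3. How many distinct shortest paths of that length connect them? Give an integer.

1

The shortest distance is 3, and the only length-3 path is D–I–C–A. So there is exactly 1 shortest path.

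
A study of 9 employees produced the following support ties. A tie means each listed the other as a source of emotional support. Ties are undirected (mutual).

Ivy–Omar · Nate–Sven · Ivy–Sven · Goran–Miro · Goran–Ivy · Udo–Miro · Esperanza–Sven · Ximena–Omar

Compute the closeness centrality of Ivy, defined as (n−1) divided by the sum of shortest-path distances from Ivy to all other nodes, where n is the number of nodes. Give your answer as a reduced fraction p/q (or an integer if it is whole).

Distances from Ivy: Esperanza:2, Goran:1, Miro:2, Nate:2, Omar:1, Sven:1, Udo:3, Ximena:2. Sum = 14.
n = 9, so closeness = 8/14 = 4/7.

4/7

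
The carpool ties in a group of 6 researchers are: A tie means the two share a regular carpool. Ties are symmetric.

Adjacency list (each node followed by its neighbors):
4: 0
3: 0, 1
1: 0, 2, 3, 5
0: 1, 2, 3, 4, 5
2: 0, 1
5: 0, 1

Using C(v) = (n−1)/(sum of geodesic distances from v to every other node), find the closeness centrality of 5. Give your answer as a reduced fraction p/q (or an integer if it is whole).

Distances from 5: 0:1, 1:1, 2:2, 3:2, 4:2. Sum = 8.
n = 6, so closeness = 5/8.

5/8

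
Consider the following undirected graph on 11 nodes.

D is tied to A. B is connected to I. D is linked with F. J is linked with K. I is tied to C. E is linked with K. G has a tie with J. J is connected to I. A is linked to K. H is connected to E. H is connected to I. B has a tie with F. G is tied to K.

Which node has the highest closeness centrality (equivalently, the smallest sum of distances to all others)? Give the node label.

Farness (sum of distances to all others) for each node — A:23, B:22, C:27, D:26, E:23, F:26, G:24, H:23, I:18, J:19, K:19.
The smallest farness is 18, for I, so I has the highest closeness.

I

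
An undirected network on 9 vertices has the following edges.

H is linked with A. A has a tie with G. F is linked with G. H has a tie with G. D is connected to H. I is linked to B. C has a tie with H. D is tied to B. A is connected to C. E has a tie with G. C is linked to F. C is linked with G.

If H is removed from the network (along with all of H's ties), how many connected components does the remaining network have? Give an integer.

Without H, the remaining ties split the others into: {A, C, E, F, G}; {B, D, I}.
That's 2 separate components.

2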